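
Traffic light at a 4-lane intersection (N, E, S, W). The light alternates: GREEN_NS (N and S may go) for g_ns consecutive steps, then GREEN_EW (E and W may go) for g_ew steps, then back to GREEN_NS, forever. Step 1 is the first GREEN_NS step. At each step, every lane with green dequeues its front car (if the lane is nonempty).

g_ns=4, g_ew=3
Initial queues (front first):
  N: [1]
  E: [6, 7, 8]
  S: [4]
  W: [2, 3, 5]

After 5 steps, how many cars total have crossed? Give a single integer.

Answer: 4

Derivation:
Step 1 [NS]: N:car1-GO,E:wait,S:car4-GO,W:wait | queues: N=0 E=3 S=0 W=3
Step 2 [NS]: N:empty,E:wait,S:empty,W:wait | queues: N=0 E=3 S=0 W=3
Step 3 [NS]: N:empty,E:wait,S:empty,W:wait | queues: N=0 E=3 S=0 W=3
Step 4 [NS]: N:empty,E:wait,S:empty,W:wait | queues: N=0 E=3 S=0 W=3
Step 5 [EW]: N:wait,E:car6-GO,S:wait,W:car2-GO | queues: N=0 E=2 S=0 W=2
Cars crossed by step 5: 4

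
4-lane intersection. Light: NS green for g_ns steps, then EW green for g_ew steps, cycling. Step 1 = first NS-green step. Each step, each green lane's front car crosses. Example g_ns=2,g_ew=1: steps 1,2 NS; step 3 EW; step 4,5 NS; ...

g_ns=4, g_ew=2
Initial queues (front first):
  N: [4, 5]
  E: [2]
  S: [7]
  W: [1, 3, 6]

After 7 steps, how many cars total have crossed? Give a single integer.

Answer: 6

Derivation:
Step 1 [NS]: N:car4-GO,E:wait,S:car7-GO,W:wait | queues: N=1 E=1 S=0 W=3
Step 2 [NS]: N:car5-GO,E:wait,S:empty,W:wait | queues: N=0 E=1 S=0 W=3
Step 3 [NS]: N:empty,E:wait,S:empty,W:wait | queues: N=0 E=1 S=0 W=3
Step 4 [NS]: N:empty,E:wait,S:empty,W:wait | queues: N=0 E=1 S=0 W=3
Step 5 [EW]: N:wait,E:car2-GO,S:wait,W:car1-GO | queues: N=0 E=0 S=0 W=2
Step 6 [EW]: N:wait,E:empty,S:wait,W:car3-GO | queues: N=0 E=0 S=0 W=1
Step 7 [NS]: N:empty,E:wait,S:empty,W:wait | queues: N=0 E=0 S=0 W=1
Cars crossed by step 7: 6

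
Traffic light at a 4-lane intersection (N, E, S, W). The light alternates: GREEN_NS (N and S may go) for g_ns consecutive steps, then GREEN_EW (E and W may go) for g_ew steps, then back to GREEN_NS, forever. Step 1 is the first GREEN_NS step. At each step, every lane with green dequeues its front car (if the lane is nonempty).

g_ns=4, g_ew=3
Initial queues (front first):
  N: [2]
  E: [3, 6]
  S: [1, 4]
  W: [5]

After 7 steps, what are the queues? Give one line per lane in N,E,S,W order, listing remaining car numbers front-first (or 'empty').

Step 1 [NS]: N:car2-GO,E:wait,S:car1-GO,W:wait | queues: N=0 E=2 S=1 W=1
Step 2 [NS]: N:empty,E:wait,S:car4-GO,W:wait | queues: N=0 E=2 S=0 W=1
Step 3 [NS]: N:empty,E:wait,S:empty,W:wait | queues: N=0 E=2 S=0 W=1
Step 4 [NS]: N:empty,E:wait,S:empty,W:wait | queues: N=0 E=2 S=0 W=1
Step 5 [EW]: N:wait,E:car3-GO,S:wait,W:car5-GO | queues: N=0 E=1 S=0 W=0
Step 6 [EW]: N:wait,E:car6-GO,S:wait,W:empty | queues: N=0 E=0 S=0 W=0

N: empty
E: empty
S: empty
W: empty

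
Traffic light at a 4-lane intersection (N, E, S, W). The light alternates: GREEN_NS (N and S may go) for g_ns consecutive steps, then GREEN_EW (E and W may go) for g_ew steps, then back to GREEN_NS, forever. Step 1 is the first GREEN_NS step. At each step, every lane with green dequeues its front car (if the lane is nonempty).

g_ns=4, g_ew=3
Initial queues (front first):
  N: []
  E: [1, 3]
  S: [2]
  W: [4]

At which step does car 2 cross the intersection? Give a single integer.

Step 1 [NS]: N:empty,E:wait,S:car2-GO,W:wait | queues: N=0 E=2 S=0 W=1
Step 2 [NS]: N:empty,E:wait,S:empty,W:wait | queues: N=0 E=2 S=0 W=1
Step 3 [NS]: N:empty,E:wait,S:empty,W:wait | queues: N=0 E=2 S=0 W=1
Step 4 [NS]: N:empty,E:wait,S:empty,W:wait | queues: N=0 E=2 S=0 W=1
Step 5 [EW]: N:wait,E:car1-GO,S:wait,W:car4-GO | queues: N=0 E=1 S=0 W=0
Step 6 [EW]: N:wait,E:car3-GO,S:wait,W:empty | queues: N=0 E=0 S=0 W=0
Car 2 crosses at step 1

1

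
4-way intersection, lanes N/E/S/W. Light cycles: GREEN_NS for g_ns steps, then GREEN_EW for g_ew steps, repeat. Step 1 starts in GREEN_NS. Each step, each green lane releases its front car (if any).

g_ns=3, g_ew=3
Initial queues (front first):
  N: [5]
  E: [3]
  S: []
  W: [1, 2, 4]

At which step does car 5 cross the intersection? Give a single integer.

Step 1 [NS]: N:car5-GO,E:wait,S:empty,W:wait | queues: N=0 E=1 S=0 W=3
Step 2 [NS]: N:empty,E:wait,S:empty,W:wait | queues: N=0 E=1 S=0 W=3
Step 3 [NS]: N:empty,E:wait,S:empty,W:wait | queues: N=0 E=1 S=0 W=3
Step 4 [EW]: N:wait,E:car3-GO,S:wait,W:car1-GO | queues: N=0 E=0 S=0 W=2
Step 5 [EW]: N:wait,E:empty,S:wait,W:car2-GO | queues: N=0 E=0 S=0 W=1
Step 6 [EW]: N:wait,E:empty,S:wait,W:car4-GO | queues: N=0 E=0 S=0 W=0
Car 5 crosses at step 1

1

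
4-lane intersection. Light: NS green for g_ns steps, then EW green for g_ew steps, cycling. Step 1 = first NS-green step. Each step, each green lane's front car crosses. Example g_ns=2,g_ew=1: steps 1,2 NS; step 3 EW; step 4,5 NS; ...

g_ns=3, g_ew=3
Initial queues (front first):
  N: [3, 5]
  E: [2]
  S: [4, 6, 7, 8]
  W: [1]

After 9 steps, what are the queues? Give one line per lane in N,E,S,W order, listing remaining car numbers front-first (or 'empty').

Step 1 [NS]: N:car3-GO,E:wait,S:car4-GO,W:wait | queues: N=1 E=1 S=3 W=1
Step 2 [NS]: N:car5-GO,E:wait,S:car6-GO,W:wait | queues: N=0 E=1 S=2 W=1
Step 3 [NS]: N:empty,E:wait,S:car7-GO,W:wait | queues: N=0 E=1 S=1 W=1
Step 4 [EW]: N:wait,E:car2-GO,S:wait,W:car1-GO | queues: N=0 E=0 S=1 W=0
Step 5 [EW]: N:wait,E:empty,S:wait,W:empty | queues: N=0 E=0 S=1 W=0
Step 6 [EW]: N:wait,E:empty,S:wait,W:empty | queues: N=0 E=0 S=1 W=0
Step 7 [NS]: N:empty,E:wait,S:car8-GO,W:wait | queues: N=0 E=0 S=0 W=0

N: empty
E: empty
S: empty
W: empty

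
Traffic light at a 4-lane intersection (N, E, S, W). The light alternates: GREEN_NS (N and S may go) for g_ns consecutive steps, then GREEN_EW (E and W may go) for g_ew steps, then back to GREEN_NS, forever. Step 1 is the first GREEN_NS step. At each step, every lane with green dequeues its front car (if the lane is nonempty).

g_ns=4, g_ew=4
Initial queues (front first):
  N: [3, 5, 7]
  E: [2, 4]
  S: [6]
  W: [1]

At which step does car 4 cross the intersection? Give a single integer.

Step 1 [NS]: N:car3-GO,E:wait,S:car6-GO,W:wait | queues: N=2 E=2 S=0 W=1
Step 2 [NS]: N:car5-GO,E:wait,S:empty,W:wait | queues: N=1 E=2 S=0 W=1
Step 3 [NS]: N:car7-GO,E:wait,S:empty,W:wait | queues: N=0 E=2 S=0 W=1
Step 4 [NS]: N:empty,E:wait,S:empty,W:wait | queues: N=0 E=2 S=0 W=1
Step 5 [EW]: N:wait,E:car2-GO,S:wait,W:car1-GO | queues: N=0 E=1 S=0 W=0
Step 6 [EW]: N:wait,E:car4-GO,S:wait,W:empty | queues: N=0 E=0 S=0 W=0
Car 4 crosses at step 6

6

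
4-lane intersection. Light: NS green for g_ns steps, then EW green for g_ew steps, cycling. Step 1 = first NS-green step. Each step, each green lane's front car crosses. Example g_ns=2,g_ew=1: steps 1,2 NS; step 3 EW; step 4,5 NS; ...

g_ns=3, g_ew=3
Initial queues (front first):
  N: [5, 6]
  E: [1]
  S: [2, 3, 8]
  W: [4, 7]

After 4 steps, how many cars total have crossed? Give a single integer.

Step 1 [NS]: N:car5-GO,E:wait,S:car2-GO,W:wait | queues: N=1 E=1 S=2 W=2
Step 2 [NS]: N:car6-GO,E:wait,S:car3-GO,W:wait | queues: N=0 E=1 S=1 W=2
Step 3 [NS]: N:empty,E:wait,S:car8-GO,W:wait | queues: N=0 E=1 S=0 W=2
Step 4 [EW]: N:wait,E:car1-GO,S:wait,W:car4-GO | queues: N=0 E=0 S=0 W=1
Cars crossed by step 4: 7

Answer: 7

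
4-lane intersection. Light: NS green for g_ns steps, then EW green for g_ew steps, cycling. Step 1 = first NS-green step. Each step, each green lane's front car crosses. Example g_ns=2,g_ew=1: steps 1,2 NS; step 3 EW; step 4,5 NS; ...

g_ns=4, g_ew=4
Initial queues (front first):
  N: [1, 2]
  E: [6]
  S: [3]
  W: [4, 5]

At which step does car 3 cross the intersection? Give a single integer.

Step 1 [NS]: N:car1-GO,E:wait,S:car3-GO,W:wait | queues: N=1 E=1 S=0 W=2
Step 2 [NS]: N:car2-GO,E:wait,S:empty,W:wait | queues: N=0 E=1 S=0 W=2
Step 3 [NS]: N:empty,E:wait,S:empty,W:wait | queues: N=0 E=1 S=0 W=2
Step 4 [NS]: N:empty,E:wait,S:empty,W:wait | queues: N=0 E=1 S=0 W=2
Step 5 [EW]: N:wait,E:car6-GO,S:wait,W:car4-GO | queues: N=0 E=0 S=0 W=1
Step 6 [EW]: N:wait,E:empty,S:wait,W:car5-GO | queues: N=0 E=0 S=0 W=0
Car 3 crosses at step 1

1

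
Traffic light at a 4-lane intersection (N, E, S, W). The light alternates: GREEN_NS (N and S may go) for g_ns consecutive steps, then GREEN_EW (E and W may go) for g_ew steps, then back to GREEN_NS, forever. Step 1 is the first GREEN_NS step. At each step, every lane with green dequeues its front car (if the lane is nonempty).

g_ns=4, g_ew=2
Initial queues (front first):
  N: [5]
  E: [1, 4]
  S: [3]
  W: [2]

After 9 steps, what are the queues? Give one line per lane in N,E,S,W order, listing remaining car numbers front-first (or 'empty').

Step 1 [NS]: N:car5-GO,E:wait,S:car3-GO,W:wait | queues: N=0 E=2 S=0 W=1
Step 2 [NS]: N:empty,E:wait,S:empty,W:wait | queues: N=0 E=2 S=0 W=1
Step 3 [NS]: N:empty,E:wait,S:empty,W:wait | queues: N=0 E=2 S=0 W=1
Step 4 [NS]: N:empty,E:wait,S:empty,W:wait | queues: N=0 E=2 S=0 W=1
Step 5 [EW]: N:wait,E:car1-GO,S:wait,W:car2-GO | queues: N=0 E=1 S=0 W=0
Step 6 [EW]: N:wait,E:car4-GO,S:wait,W:empty | queues: N=0 E=0 S=0 W=0

N: empty
E: empty
S: empty
W: empty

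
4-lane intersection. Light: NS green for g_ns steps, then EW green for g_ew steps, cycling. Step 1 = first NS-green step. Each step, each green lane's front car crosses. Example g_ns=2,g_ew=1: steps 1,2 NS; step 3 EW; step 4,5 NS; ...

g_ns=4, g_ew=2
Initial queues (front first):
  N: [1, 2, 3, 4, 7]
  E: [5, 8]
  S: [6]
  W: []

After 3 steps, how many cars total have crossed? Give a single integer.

Step 1 [NS]: N:car1-GO,E:wait,S:car6-GO,W:wait | queues: N=4 E=2 S=0 W=0
Step 2 [NS]: N:car2-GO,E:wait,S:empty,W:wait | queues: N=3 E=2 S=0 W=0
Step 3 [NS]: N:car3-GO,E:wait,S:empty,W:wait | queues: N=2 E=2 S=0 W=0
Cars crossed by step 3: 4

Answer: 4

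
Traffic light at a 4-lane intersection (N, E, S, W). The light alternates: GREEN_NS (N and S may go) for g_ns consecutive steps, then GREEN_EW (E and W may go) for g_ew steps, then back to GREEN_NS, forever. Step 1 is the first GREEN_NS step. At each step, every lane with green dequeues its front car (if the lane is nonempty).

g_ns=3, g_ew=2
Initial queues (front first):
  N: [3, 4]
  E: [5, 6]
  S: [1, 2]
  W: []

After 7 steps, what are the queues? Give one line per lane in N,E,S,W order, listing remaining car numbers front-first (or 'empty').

Step 1 [NS]: N:car3-GO,E:wait,S:car1-GO,W:wait | queues: N=1 E=2 S=1 W=0
Step 2 [NS]: N:car4-GO,E:wait,S:car2-GO,W:wait | queues: N=0 E=2 S=0 W=0
Step 3 [NS]: N:empty,E:wait,S:empty,W:wait | queues: N=0 E=2 S=0 W=0
Step 4 [EW]: N:wait,E:car5-GO,S:wait,W:empty | queues: N=0 E=1 S=0 W=0
Step 5 [EW]: N:wait,E:car6-GO,S:wait,W:empty | queues: N=0 E=0 S=0 W=0

N: empty
E: empty
S: empty
W: empty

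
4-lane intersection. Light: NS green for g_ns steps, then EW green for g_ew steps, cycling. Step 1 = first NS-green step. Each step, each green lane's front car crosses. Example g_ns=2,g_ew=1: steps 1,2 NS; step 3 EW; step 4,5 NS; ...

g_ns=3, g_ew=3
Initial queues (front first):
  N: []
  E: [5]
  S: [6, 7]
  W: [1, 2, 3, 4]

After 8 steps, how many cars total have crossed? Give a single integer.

Answer: 6

Derivation:
Step 1 [NS]: N:empty,E:wait,S:car6-GO,W:wait | queues: N=0 E=1 S=1 W=4
Step 2 [NS]: N:empty,E:wait,S:car7-GO,W:wait | queues: N=0 E=1 S=0 W=4
Step 3 [NS]: N:empty,E:wait,S:empty,W:wait | queues: N=0 E=1 S=0 W=4
Step 4 [EW]: N:wait,E:car5-GO,S:wait,W:car1-GO | queues: N=0 E=0 S=0 W=3
Step 5 [EW]: N:wait,E:empty,S:wait,W:car2-GO | queues: N=0 E=0 S=0 W=2
Step 6 [EW]: N:wait,E:empty,S:wait,W:car3-GO | queues: N=0 E=0 S=0 W=1
Step 7 [NS]: N:empty,E:wait,S:empty,W:wait | queues: N=0 E=0 S=0 W=1
Step 8 [NS]: N:empty,E:wait,S:empty,W:wait | queues: N=0 E=0 S=0 W=1
Cars crossed by step 8: 6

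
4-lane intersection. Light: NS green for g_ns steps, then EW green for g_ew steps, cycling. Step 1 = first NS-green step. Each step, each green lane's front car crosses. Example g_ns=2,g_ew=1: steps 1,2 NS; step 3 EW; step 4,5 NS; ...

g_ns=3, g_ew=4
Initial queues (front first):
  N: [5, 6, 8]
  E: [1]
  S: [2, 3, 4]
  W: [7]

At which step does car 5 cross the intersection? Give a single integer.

Step 1 [NS]: N:car5-GO,E:wait,S:car2-GO,W:wait | queues: N=2 E=1 S=2 W=1
Step 2 [NS]: N:car6-GO,E:wait,S:car3-GO,W:wait | queues: N=1 E=1 S=1 W=1
Step 3 [NS]: N:car8-GO,E:wait,S:car4-GO,W:wait | queues: N=0 E=1 S=0 W=1
Step 4 [EW]: N:wait,E:car1-GO,S:wait,W:car7-GO | queues: N=0 E=0 S=0 W=0
Car 5 crosses at step 1

1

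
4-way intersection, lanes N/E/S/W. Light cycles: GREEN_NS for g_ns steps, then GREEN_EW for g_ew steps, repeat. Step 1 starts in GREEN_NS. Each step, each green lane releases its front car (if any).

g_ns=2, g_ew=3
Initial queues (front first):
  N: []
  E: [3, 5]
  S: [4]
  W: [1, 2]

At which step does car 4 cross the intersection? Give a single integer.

Step 1 [NS]: N:empty,E:wait,S:car4-GO,W:wait | queues: N=0 E=2 S=0 W=2
Step 2 [NS]: N:empty,E:wait,S:empty,W:wait | queues: N=0 E=2 S=0 W=2
Step 3 [EW]: N:wait,E:car3-GO,S:wait,W:car1-GO | queues: N=0 E=1 S=0 W=1
Step 4 [EW]: N:wait,E:car5-GO,S:wait,W:car2-GO | queues: N=0 E=0 S=0 W=0
Car 4 crosses at step 1

1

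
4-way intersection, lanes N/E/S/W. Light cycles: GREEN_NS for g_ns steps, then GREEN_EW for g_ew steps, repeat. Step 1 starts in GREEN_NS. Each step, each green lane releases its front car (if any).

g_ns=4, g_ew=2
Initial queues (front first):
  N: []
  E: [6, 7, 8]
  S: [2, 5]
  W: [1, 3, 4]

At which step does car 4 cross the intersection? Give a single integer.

Step 1 [NS]: N:empty,E:wait,S:car2-GO,W:wait | queues: N=0 E=3 S=1 W=3
Step 2 [NS]: N:empty,E:wait,S:car5-GO,W:wait | queues: N=0 E=3 S=0 W=3
Step 3 [NS]: N:empty,E:wait,S:empty,W:wait | queues: N=0 E=3 S=0 W=3
Step 4 [NS]: N:empty,E:wait,S:empty,W:wait | queues: N=0 E=3 S=0 W=3
Step 5 [EW]: N:wait,E:car6-GO,S:wait,W:car1-GO | queues: N=0 E=2 S=0 W=2
Step 6 [EW]: N:wait,E:car7-GO,S:wait,W:car3-GO | queues: N=0 E=1 S=0 W=1
Step 7 [NS]: N:empty,E:wait,S:empty,W:wait | queues: N=0 E=1 S=0 W=1
Step 8 [NS]: N:empty,E:wait,S:empty,W:wait | queues: N=0 E=1 S=0 W=1
Step 9 [NS]: N:empty,E:wait,S:empty,W:wait | queues: N=0 E=1 S=0 W=1
Step 10 [NS]: N:empty,E:wait,S:empty,W:wait | queues: N=0 E=1 S=0 W=1
Step 11 [EW]: N:wait,E:car8-GO,S:wait,W:car4-GO | queues: N=0 E=0 S=0 W=0
Car 4 crosses at step 11

11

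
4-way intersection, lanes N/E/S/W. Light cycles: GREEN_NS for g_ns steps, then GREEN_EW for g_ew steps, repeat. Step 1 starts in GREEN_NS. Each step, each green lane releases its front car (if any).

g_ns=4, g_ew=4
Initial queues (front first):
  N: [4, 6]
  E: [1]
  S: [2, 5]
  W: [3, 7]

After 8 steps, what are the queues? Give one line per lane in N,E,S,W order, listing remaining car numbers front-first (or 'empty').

Step 1 [NS]: N:car4-GO,E:wait,S:car2-GO,W:wait | queues: N=1 E=1 S=1 W=2
Step 2 [NS]: N:car6-GO,E:wait,S:car5-GO,W:wait | queues: N=0 E=1 S=0 W=2
Step 3 [NS]: N:empty,E:wait,S:empty,W:wait | queues: N=0 E=1 S=0 W=2
Step 4 [NS]: N:empty,E:wait,S:empty,W:wait | queues: N=0 E=1 S=0 W=2
Step 5 [EW]: N:wait,E:car1-GO,S:wait,W:car3-GO | queues: N=0 E=0 S=0 W=1
Step 6 [EW]: N:wait,E:empty,S:wait,W:car7-GO | queues: N=0 E=0 S=0 W=0

N: empty
E: empty
S: empty
W: empty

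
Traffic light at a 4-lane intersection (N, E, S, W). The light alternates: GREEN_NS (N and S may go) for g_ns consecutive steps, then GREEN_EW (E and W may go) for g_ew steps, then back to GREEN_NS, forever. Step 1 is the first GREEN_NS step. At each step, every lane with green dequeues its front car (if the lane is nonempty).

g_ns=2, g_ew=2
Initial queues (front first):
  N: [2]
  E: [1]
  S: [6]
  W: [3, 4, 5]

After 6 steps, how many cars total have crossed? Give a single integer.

Step 1 [NS]: N:car2-GO,E:wait,S:car6-GO,W:wait | queues: N=0 E=1 S=0 W=3
Step 2 [NS]: N:empty,E:wait,S:empty,W:wait | queues: N=0 E=1 S=0 W=3
Step 3 [EW]: N:wait,E:car1-GO,S:wait,W:car3-GO | queues: N=0 E=0 S=0 W=2
Step 4 [EW]: N:wait,E:empty,S:wait,W:car4-GO | queues: N=0 E=0 S=0 W=1
Step 5 [NS]: N:empty,E:wait,S:empty,W:wait | queues: N=0 E=0 S=0 W=1
Step 6 [NS]: N:empty,E:wait,S:empty,W:wait | queues: N=0 E=0 S=0 W=1
Cars crossed by step 6: 5

Answer: 5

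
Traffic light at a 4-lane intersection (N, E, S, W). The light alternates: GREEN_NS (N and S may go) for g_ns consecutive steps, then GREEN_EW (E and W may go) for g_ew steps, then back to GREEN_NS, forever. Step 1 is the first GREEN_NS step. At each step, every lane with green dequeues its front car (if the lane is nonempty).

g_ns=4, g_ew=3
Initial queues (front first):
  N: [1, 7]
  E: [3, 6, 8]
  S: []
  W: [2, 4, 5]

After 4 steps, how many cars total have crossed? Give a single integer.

Step 1 [NS]: N:car1-GO,E:wait,S:empty,W:wait | queues: N=1 E=3 S=0 W=3
Step 2 [NS]: N:car7-GO,E:wait,S:empty,W:wait | queues: N=0 E=3 S=0 W=3
Step 3 [NS]: N:empty,E:wait,S:empty,W:wait | queues: N=0 E=3 S=0 W=3
Step 4 [NS]: N:empty,E:wait,S:empty,W:wait | queues: N=0 E=3 S=0 W=3
Cars crossed by step 4: 2

Answer: 2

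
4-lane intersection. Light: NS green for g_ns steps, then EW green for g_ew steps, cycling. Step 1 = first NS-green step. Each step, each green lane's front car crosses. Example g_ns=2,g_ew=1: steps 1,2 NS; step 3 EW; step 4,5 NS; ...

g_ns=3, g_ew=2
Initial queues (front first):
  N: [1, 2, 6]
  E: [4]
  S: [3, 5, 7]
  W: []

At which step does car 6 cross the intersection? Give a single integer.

Step 1 [NS]: N:car1-GO,E:wait,S:car3-GO,W:wait | queues: N=2 E=1 S=2 W=0
Step 2 [NS]: N:car2-GO,E:wait,S:car5-GO,W:wait | queues: N=1 E=1 S=1 W=0
Step 3 [NS]: N:car6-GO,E:wait,S:car7-GO,W:wait | queues: N=0 E=1 S=0 W=0
Step 4 [EW]: N:wait,E:car4-GO,S:wait,W:empty | queues: N=0 E=0 S=0 W=0
Car 6 crosses at step 3

3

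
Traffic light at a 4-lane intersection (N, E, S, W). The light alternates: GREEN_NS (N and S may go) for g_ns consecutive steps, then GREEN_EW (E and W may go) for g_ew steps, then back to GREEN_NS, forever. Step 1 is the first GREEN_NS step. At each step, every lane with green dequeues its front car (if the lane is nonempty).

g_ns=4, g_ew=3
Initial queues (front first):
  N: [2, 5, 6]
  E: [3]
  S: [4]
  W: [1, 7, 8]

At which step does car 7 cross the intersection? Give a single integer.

Step 1 [NS]: N:car2-GO,E:wait,S:car4-GO,W:wait | queues: N=2 E=1 S=0 W=3
Step 2 [NS]: N:car5-GO,E:wait,S:empty,W:wait | queues: N=1 E=1 S=0 W=3
Step 3 [NS]: N:car6-GO,E:wait,S:empty,W:wait | queues: N=0 E=1 S=0 W=3
Step 4 [NS]: N:empty,E:wait,S:empty,W:wait | queues: N=0 E=1 S=0 W=3
Step 5 [EW]: N:wait,E:car3-GO,S:wait,W:car1-GO | queues: N=0 E=0 S=0 W=2
Step 6 [EW]: N:wait,E:empty,S:wait,W:car7-GO | queues: N=0 E=0 S=0 W=1
Step 7 [EW]: N:wait,E:empty,S:wait,W:car8-GO | queues: N=0 E=0 S=0 W=0
Car 7 crosses at step 6

6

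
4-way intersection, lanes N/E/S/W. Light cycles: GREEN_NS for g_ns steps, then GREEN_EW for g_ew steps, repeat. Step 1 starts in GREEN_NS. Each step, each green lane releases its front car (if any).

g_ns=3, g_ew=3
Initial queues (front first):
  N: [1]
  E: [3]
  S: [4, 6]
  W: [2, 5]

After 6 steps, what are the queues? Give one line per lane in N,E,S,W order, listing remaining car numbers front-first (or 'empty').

Step 1 [NS]: N:car1-GO,E:wait,S:car4-GO,W:wait | queues: N=0 E=1 S=1 W=2
Step 2 [NS]: N:empty,E:wait,S:car6-GO,W:wait | queues: N=0 E=1 S=0 W=2
Step 3 [NS]: N:empty,E:wait,S:empty,W:wait | queues: N=0 E=1 S=0 W=2
Step 4 [EW]: N:wait,E:car3-GO,S:wait,W:car2-GO | queues: N=0 E=0 S=0 W=1
Step 5 [EW]: N:wait,E:empty,S:wait,W:car5-GO | queues: N=0 E=0 S=0 W=0

N: empty
E: empty
S: empty
W: empty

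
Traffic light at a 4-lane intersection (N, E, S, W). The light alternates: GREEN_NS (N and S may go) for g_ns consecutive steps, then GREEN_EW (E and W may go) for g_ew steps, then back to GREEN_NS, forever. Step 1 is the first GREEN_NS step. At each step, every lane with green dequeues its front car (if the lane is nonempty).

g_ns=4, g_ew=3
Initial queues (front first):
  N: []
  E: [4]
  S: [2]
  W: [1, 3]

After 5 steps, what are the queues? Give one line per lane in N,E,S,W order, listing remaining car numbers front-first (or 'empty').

Step 1 [NS]: N:empty,E:wait,S:car2-GO,W:wait | queues: N=0 E=1 S=0 W=2
Step 2 [NS]: N:empty,E:wait,S:empty,W:wait | queues: N=0 E=1 S=0 W=2
Step 3 [NS]: N:empty,E:wait,S:empty,W:wait | queues: N=0 E=1 S=0 W=2
Step 4 [NS]: N:empty,E:wait,S:empty,W:wait | queues: N=0 E=1 S=0 W=2
Step 5 [EW]: N:wait,E:car4-GO,S:wait,W:car1-GO | queues: N=0 E=0 S=0 W=1

N: empty
E: empty
S: empty
W: 3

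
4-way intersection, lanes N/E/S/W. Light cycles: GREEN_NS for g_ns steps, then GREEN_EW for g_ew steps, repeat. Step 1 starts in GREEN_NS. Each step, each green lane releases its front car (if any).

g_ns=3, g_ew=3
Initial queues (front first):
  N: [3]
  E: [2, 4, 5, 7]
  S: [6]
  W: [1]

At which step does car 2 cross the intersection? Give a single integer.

Step 1 [NS]: N:car3-GO,E:wait,S:car6-GO,W:wait | queues: N=0 E=4 S=0 W=1
Step 2 [NS]: N:empty,E:wait,S:empty,W:wait | queues: N=0 E=4 S=0 W=1
Step 3 [NS]: N:empty,E:wait,S:empty,W:wait | queues: N=0 E=4 S=0 W=1
Step 4 [EW]: N:wait,E:car2-GO,S:wait,W:car1-GO | queues: N=0 E=3 S=0 W=0
Step 5 [EW]: N:wait,E:car4-GO,S:wait,W:empty | queues: N=0 E=2 S=0 W=0
Step 6 [EW]: N:wait,E:car5-GO,S:wait,W:empty | queues: N=0 E=1 S=0 W=0
Step 7 [NS]: N:empty,E:wait,S:empty,W:wait | queues: N=0 E=1 S=0 W=0
Step 8 [NS]: N:empty,E:wait,S:empty,W:wait | queues: N=0 E=1 S=0 W=0
Step 9 [NS]: N:empty,E:wait,S:empty,W:wait | queues: N=0 E=1 S=0 W=0
Step 10 [EW]: N:wait,E:car7-GO,S:wait,W:empty | queues: N=0 E=0 S=0 W=0
Car 2 crosses at step 4

4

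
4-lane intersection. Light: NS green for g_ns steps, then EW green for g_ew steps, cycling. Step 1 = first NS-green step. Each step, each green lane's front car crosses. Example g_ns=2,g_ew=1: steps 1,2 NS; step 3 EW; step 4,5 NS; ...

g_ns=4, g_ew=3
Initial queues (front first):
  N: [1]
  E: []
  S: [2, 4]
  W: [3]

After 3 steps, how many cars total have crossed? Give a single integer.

Step 1 [NS]: N:car1-GO,E:wait,S:car2-GO,W:wait | queues: N=0 E=0 S=1 W=1
Step 2 [NS]: N:empty,E:wait,S:car4-GO,W:wait | queues: N=0 E=0 S=0 W=1
Step 3 [NS]: N:empty,E:wait,S:empty,W:wait | queues: N=0 E=0 S=0 W=1
Cars crossed by step 3: 3

Answer: 3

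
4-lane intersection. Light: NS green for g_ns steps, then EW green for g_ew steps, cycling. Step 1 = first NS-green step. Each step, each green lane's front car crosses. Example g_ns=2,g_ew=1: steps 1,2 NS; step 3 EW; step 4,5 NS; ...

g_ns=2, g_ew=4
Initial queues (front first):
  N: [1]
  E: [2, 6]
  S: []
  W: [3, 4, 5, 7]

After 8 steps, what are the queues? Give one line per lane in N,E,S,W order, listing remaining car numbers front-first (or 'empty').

Step 1 [NS]: N:car1-GO,E:wait,S:empty,W:wait | queues: N=0 E=2 S=0 W=4
Step 2 [NS]: N:empty,E:wait,S:empty,W:wait | queues: N=0 E=2 S=0 W=4
Step 3 [EW]: N:wait,E:car2-GO,S:wait,W:car3-GO | queues: N=0 E=1 S=0 W=3
Step 4 [EW]: N:wait,E:car6-GO,S:wait,W:car4-GO | queues: N=0 E=0 S=0 W=2
Step 5 [EW]: N:wait,E:empty,S:wait,W:car5-GO | queues: N=0 E=0 S=0 W=1
Step 6 [EW]: N:wait,E:empty,S:wait,W:car7-GO | queues: N=0 E=0 S=0 W=0

N: empty
E: empty
S: empty
W: empty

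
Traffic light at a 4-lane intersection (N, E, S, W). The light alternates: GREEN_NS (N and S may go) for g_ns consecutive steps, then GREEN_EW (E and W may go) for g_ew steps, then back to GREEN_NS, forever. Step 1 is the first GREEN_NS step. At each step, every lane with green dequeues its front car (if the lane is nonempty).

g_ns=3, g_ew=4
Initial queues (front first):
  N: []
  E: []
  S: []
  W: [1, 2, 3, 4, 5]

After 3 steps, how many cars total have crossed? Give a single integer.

Answer: 0

Derivation:
Step 1 [NS]: N:empty,E:wait,S:empty,W:wait | queues: N=0 E=0 S=0 W=5
Step 2 [NS]: N:empty,E:wait,S:empty,W:wait | queues: N=0 E=0 S=0 W=5
Step 3 [NS]: N:empty,E:wait,S:empty,W:wait | queues: N=0 E=0 S=0 W=5
Cars crossed by step 3: 0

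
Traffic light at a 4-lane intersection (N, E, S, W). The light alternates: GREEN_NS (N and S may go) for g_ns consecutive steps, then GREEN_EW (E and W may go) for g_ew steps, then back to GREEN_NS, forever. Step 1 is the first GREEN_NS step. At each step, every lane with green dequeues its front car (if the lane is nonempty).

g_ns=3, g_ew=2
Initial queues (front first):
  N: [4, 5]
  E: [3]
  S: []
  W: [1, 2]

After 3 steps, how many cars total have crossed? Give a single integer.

Step 1 [NS]: N:car4-GO,E:wait,S:empty,W:wait | queues: N=1 E=1 S=0 W=2
Step 2 [NS]: N:car5-GO,E:wait,S:empty,W:wait | queues: N=0 E=1 S=0 W=2
Step 3 [NS]: N:empty,E:wait,S:empty,W:wait | queues: N=0 E=1 S=0 W=2
Cars crossed by step 3: 2

Answer: 2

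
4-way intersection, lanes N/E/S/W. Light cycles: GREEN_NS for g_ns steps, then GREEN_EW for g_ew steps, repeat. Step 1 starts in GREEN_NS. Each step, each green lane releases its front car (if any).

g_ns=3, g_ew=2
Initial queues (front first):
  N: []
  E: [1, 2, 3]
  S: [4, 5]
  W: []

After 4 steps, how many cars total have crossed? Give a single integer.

Step 1 [NS]: N:empty,E:wait,S:car4-GO,W:wait | queues: N=0 E=3 S=1 W=0
Step 2 [NS]: N:empty,E:wait,S:car5-GO,W:wait | queues: N=0 E=3 S=0 W=0
Step 3 [NS]: N:empty,E:wait,S:empty,W:wait | queues: N=0 E=3 S=0 W=0
Step 4 [EW]: N:wait,E:car1-GO,S:wait,W:empty | queues: N=0 E=2 S=0 W=0
Cars crossed by step 4: 3

Answer: 3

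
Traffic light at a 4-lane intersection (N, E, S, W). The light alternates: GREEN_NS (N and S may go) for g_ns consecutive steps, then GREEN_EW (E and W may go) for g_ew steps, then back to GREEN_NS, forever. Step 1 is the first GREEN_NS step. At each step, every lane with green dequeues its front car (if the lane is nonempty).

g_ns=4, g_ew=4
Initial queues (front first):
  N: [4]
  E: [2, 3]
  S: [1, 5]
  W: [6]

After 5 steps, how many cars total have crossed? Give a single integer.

Step 1 [NS]: N:car4-GO,E:wait,S:car1-GO,W:wait | queues: N=0 E=2 S=1 W=1
Step 2 [NS]: N:empty,E:wait,S:car5-GO,W:wait | queues: N=0 E=2 S=0 W=1
Step 3 [NS]: N:empty,E:wait,S:empty,W:wait | queues: N=0 E=2 S=0 W=1
Step 4 [NS]: N:empty,E:wait,S:empty,W:wait | queues: N=0 E=2 S=0 W=1
Step 5 [EW]: N:wait,E:car2-GO,S:wait,W:car6-GO | queues: N=0 E=1 S=0 W=0
Cars crossed by step 5: 5

Answer: 5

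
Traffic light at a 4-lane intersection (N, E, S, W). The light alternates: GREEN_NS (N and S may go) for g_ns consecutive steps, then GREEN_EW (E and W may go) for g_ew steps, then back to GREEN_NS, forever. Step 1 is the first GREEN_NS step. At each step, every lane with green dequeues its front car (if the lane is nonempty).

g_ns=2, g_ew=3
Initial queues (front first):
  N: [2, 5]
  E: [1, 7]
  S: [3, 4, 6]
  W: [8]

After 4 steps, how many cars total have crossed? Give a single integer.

Answer: 7

Derivation:
Step 1 [NS]: N:car2-GO,E:wait,S:car3-GO,W:wait | queues: N=1 E=2 S=2 W=1
Step 2 [NS]: N:car5-GO,E:wait,S:car4-GO,W:wait | queues: N=0 E=2 S=1 W=1
Step 3 [EW]: N:wait,E:car1-GO,S:wait,W:car8-GO | queues: N=0 E=1 S=1 W=0
Step 4 [EW]: N:wait,E:car7-GO,S:wait,W:empty | queues: N=0 E=0 S=1 W=0
Cars crossed by step 4: 7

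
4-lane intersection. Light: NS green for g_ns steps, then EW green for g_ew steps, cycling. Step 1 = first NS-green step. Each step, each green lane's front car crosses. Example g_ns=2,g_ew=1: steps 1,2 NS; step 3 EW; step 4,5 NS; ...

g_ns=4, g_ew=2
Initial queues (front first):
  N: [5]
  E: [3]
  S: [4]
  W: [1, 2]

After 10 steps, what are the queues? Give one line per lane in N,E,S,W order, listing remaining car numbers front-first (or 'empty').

Step 1 [NS]: N:car5-GO,E:wait,S:car4-GO,W:wait | queues: N=0 E=1 S=0 W=2
Step 2 [NS]: N:empty,E:wait,S:empty,W:wait | queues: N=0 E=1 S=0 W=2
Step 3 [NS]: N:empty,E:wait,S:empty,W:wait | queues: N=0 E=1 S=0 W=2
Step 4 [NS]: N:empty,E:wait,S:empty,W:wait | queues: N=0 E=1 S=0 W=2
Step 5 [EW]: N:wait,E:car3-GO,S:wait,W:car1-GO | queues: N=0 E=0 S=0 W=1
Step 6 [EW]: N:wait,E:empty,S:wait,W:car2-GO | queues: N=0 E=0 S=0 W=0

N: empty
E: empty
S: empty
W: empty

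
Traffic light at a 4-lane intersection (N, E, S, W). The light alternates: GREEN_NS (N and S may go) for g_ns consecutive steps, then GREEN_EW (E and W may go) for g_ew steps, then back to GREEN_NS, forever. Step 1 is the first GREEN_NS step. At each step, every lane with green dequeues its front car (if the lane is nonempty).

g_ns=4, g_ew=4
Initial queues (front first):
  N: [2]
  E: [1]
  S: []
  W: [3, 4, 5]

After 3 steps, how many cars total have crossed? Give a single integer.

Step 1 [NS]: N:car2-GO,E:wait,S:empty,W:wait | queues: N=0 E=1 S=0 W=3
Step 2 [NS]: N:empty,E:wait,S:empty,W:wait | queues: N=0 E=1 S=0 W=3
Step 3 [NS]: N:empty,E:wait,S:empty,W:wait | queues: N=0 E=1 S=0 W=3
Cars crossed by step 3: 1

Answer: 1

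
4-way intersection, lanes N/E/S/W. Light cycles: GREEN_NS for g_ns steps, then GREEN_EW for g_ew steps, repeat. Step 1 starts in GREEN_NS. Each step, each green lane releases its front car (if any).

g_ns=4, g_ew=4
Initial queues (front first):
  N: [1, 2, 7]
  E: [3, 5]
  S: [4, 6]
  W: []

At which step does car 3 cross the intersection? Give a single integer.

Step 1 [NS]: N:car1-GO,E:wait,S:car4-GO,W:wait | queues: N=2 E=2 S=1 W=0
Step 2 [NS]: N:car2-GO,E:wait,S:car6-GO,W:wait | queues: N=1 E=2 S=0 W=0
Step 3 [NS]: N:car7-GO,E:wait,S:empty,W:wait | queues: N=0 E=2 S=0 W=0
Step 4 [NS]: N:empty,E:wait,S:empty,W:wait | queues: N=0 E=2 S=0 W=0
Step 5 [EW]: N:wait,E:car3-GO,S:wait,W:empty | queues: N=0 E=1 S=0 W=0
Step 6 [EW]: N:wait,E:car5-GO,S:wait,W:empty | queues: N=0 E=0 S=0 W=0
Car 3 crosses at step 5

5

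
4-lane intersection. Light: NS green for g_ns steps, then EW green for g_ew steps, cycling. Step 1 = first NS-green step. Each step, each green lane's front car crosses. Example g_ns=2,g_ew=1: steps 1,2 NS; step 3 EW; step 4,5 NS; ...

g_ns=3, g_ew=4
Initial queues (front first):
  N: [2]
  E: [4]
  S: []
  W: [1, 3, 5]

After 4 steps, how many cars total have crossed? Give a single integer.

Answer: 3

Derivation:
Step 1 [NS]: N:car2-GO,E:wait,S:empty,W:wait | queues: N=0 E=1 S=0 W=3
Step 2 [NS]: N:empty,E:wait,S:empty,W:wait | queues: N=0 E=1 S=0 W=3
Step 3 [NS]: N:empty,E:wait,S:empty,W:wait | queues: N=0 E=1 S=0 W=3
Step 4 [EW]: N:wait,E:car4-GO,S:wait,W:car1-GO | queues: N=0 E=0 S=0 W=2
Cars crossed by step 4: 3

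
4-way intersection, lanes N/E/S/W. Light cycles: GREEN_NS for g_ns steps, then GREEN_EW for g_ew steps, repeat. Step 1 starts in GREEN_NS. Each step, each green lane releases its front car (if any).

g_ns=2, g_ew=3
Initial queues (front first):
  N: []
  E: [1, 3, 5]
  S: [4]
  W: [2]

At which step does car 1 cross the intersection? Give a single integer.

Step 1 [NS]: N:empty,E:wait,S:car4-GO,W:wait | queues: N=0 E=3 S=0 W=1
Step 2 [NS]: N:empty,E:wait,S:empty,W:wait | queues: N=0 E=3 S=0 W=1
Step 3 [EW]: N:wait,E:car1-GO,S:wait,W:car2-GO | queues: N=0 E=2 S=0 W=0
Step 4 [EW]: N:wait,E:car3-GO,S:wait,W:empty | queues: N=0 E=1 S=0 W=0
Step 5 [EW]: N:wait,E:car5-GO,S:wait,W:empty | queues: N=0 E=0 S=0 W=0
Car 1 crosses at step 3

3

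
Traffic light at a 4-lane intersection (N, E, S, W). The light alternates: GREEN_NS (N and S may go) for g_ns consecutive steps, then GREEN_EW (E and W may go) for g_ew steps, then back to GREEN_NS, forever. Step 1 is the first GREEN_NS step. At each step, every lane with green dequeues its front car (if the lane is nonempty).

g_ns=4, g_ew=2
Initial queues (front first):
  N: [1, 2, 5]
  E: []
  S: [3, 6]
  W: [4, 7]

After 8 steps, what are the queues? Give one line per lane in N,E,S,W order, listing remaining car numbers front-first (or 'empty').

Step 1 [NS]: N:car1-GO,E:wait,S:car3-GO,W:wait | queues: N=2 E=0 S=1 W=2
Step 2 [NS]: N:car2-GO,E:wait,S:car6-GO,W:wait | queues: N=1 E=0 S=0 W=2
Step 3 [NS]: N:car5-GO,E:wait,S:empty,W:wait | queues: N=0 E=0 S=0 W=2
Step 4 [NS]: N:empty,E:wait,S:empty,W:wait | queues: N=0 E=0 S=0 W=2
Step 5 [EW]: N:wait,E:empty,S:wait,W:car4-GO | queues: N=0 E=0 S=0 W=1
Step 6 [EW]: N:wait,E:empty,S:wait,W:car7-GO | queues: N=0 E=0 S=0 W=0

N: empty
E: empty
S: empty
W: empty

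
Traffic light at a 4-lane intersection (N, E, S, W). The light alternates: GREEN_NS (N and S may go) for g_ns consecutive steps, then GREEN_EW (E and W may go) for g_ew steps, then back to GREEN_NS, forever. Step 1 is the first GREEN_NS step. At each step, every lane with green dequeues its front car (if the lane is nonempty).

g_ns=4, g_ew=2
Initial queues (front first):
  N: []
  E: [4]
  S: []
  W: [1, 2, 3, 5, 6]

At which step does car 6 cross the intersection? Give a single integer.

Step 1 [NS]: N:empty,E:wait,S:empty,W:wait | queues: N=0 E=1 S=0 W=5
Step 2 [NS]: N:empty,E:wait,S:empty,W:wait | queues: N=0 E=1 S=0 W=5
Step 3 [NS]: N:empty,E:wait,S:empty,W:wait | queues: N=0 E=1 S=0 W=5
Step 4 [NS]: N:empty,E:wait,S:empty,W:wait | queues: N=0 E=1 S=0 W=5
Step 5 [EW]: N:wait,E:car4-GO,S:wait,W:car1-GO | queues: N=0 E=0 S=0 W=4
Step 6 [EW]: N:wait,E:empty,S:wait,W:car2-GO | queues: N=0 E=0 S=0 W=3
Step 7 [NS]: N:empty,E:wait,S:empty,W:wait | queues: N=0 E=0 S=0 W=3
Step 8 [NS]: N:empty,E:wait,S:empty,W:wait | queues: N=0 E=0 S=0 W=3
Step 9 [NS]: N:empty,E:wait,S:empty,W:wait | queues: N=0 E=0 S=0 W=3
Step 10 [NS]: N:empty,E:wait,S:empty,W:wait | queues: N=0 E=0 S=0 W=3
Step 11 [EW]: N:wait,E:empty,S:wait,W:car3-GO | queues: N=0 E=0 S=0 W=2
Step 12 [EW]: N:wait,E:empty,S:wait,W:car5-GO | queues: N=0 E=0 S=0 W=1
Step 13 [NS]: N:empty,E:wait,S:empty,W:wait | queues: N=0 E=0 S=0 W=1
Step 14 [NS]: N:empty,E:wait,S:empty,W:wait | queues: N=0 E=0 S=0 W=1
Step 15 [NS]: N:empty,E:wait,S:empty,W:wait | queues: N=0 E=0 S=0 W=1
Step 16 [NS]: N:empty,E:wait,S:empty,W:wait | queues: N=0 E=0 S=0 W=1
Step 17 [EW]: N:wait,E:empty,S:wait,W:car6-GO | queues: N=0 E=0 S=0 W=0
Car 6 crosses at step 17

17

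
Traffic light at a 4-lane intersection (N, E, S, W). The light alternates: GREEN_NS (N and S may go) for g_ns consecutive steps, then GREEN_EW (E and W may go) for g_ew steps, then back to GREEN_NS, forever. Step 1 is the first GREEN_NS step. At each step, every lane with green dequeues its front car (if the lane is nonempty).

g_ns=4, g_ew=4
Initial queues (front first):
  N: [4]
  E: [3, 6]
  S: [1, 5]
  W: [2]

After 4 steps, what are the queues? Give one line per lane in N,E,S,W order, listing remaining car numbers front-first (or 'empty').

Step 1 [NS]: N:car4-GO,E:wait,S:car1-GO,W:wait | queues: N=0 E=2 S=1 W=1
Step 2 [NS]: N:empty,E:wait,S:car5-GO,W:wait | queues: N=0 E=2 S=0 W=1
Step 3 [NS]: N:empty,E:wait,S:empty,W:wait | queues: N=0 E=2 S=0 W=1
Step 4 [NS]: N:empty,E:wait,S:empty,W:wait | queues: N=0 E=2 S=0 W=1

N: empty
E: 3 6
S: empty
W: 2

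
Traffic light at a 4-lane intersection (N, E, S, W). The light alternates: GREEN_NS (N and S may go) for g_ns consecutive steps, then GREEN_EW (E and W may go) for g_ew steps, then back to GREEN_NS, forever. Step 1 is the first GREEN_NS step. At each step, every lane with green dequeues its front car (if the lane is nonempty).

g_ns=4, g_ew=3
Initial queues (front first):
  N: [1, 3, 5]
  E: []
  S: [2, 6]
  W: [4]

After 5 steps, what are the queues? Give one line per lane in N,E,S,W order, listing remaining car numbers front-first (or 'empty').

Step 1 [NS]: N:car1-GO,E:wait,S:car2-GO,W:wait | queues: N=2 E=0 S=1 W=1
Step 2 [NS]: N:car3-GO,E:wait,S:car6-GO,W:wait | queues: N=1 E=0 S=0 W=1
Step 3 [NS]: N:car5-GO,E:wait,S:empty,W:wait | queues: N=0 E=0 S=0 W=1
Step 4 [NS]: N:empty,E:wait,S:empty,W:wait | queues: N=0 E=0 S=0 W=1
Step 5 [EW]: N:wait,E:empty,S:wait,W:car4-GO | queues: N=0 E=0 S=0 W=0

N: empty
E: empty
S: empty
W: empty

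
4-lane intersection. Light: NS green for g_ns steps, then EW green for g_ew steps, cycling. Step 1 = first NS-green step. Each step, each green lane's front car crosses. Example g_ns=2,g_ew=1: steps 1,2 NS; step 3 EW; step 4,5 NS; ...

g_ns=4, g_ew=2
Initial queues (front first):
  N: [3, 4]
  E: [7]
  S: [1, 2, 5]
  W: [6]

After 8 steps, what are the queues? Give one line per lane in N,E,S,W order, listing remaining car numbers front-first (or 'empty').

Step 1 [NS]: N:car3-GO,E:wait,S:car1-GO,W:wait | queues: N=1 E=1 S=2 W=1
Step 2 [NS]: N:car4-GO,E:wait,S:car2-GO,W:wait | queues: N=0 E=1 S=1 W=1
Step 3 [NS]: N:empty,E:wait,S:car5-GO,W:wait | queues: N=0 E=1 S=0 W=1
Step 4 [NS]: N:empty,E:wait,S:empty,W:wait | queues: N=0 E=1 S=0 W=1
Step 5 [EW]: N:wait,E:car7-GO,S:wait,W:car6-GO | queues: N=0 E=0 S=0 W=0

N: empty
E: empty
S: empty
W: empty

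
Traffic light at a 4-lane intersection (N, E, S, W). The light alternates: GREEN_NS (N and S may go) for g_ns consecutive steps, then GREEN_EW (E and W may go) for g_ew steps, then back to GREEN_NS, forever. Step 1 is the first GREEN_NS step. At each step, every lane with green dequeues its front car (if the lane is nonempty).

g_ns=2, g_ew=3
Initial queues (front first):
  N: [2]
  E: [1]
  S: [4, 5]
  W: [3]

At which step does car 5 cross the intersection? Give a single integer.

Step 1 [NS]: N:car2-GO,E:wait,S:car4-GO,W:wait | queues: N=0 E=1 S=1 W=1
Step 2 [NS]: N:empty,E:wait,S:car5-GO,W:wait | queues: N=0 E=1 S=0 W=1
Step 3 [EW]: N:wait,E:car1-GO,S:wait,W:car3-GO | queues: N=0 E=0 S=0 W=0
Car 5 crosses at step 2

2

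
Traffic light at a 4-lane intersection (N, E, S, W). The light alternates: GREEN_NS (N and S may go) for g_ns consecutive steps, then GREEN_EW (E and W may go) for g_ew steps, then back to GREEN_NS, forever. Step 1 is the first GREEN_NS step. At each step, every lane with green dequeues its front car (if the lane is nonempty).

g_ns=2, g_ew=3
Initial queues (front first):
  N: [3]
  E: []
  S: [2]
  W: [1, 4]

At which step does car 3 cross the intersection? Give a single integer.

Step 1 [NS]: N:car3-GO,E:wait,S:car2-GO,W:wait | queues: N=0 E=0 S=0 W=2
Step 2 [NS]: N:empty,E:wait,S:empty,W:wait | queues: N=0 E=0 S=0 W=2
Step 3 [EW]: N:wait,E:empty,S:wait,W:car1-GO | queues: N=0 E=0 S=0 W=1
Step 4 [EW]: N:wait,E:empty,S:wait,W:car4-GO | queues: N=0 E=0 S=0 W=0
Car 3 crosses at step 1

1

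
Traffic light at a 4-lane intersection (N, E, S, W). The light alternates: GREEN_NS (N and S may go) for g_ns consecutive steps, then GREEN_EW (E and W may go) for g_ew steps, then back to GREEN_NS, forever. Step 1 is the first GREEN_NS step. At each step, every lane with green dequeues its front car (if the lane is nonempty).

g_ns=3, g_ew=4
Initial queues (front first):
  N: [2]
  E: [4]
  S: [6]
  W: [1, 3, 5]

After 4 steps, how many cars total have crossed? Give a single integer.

Answer: 4

Derivation:
Step 1 [NS]: N:car2-GO,E:wait,S:car6-GO,W:wait | queues: N=0 E=1 S=0 W=3
Step 2 [NS]: N:empty,E:wait,S:empty,W:wait | queues: N=0 E=1 S=0 W=3
Step 3 [NS]: N:empty,E:wait,S:empty,W:wait | queues: N=0 E=1 S=0 W=3
Step 4 [EW]: N:wait,E:car4-GO,S:wait,W:car1-GO | queues: N=0 E=0 S=0 W=2
Cars crossed by step 4: 4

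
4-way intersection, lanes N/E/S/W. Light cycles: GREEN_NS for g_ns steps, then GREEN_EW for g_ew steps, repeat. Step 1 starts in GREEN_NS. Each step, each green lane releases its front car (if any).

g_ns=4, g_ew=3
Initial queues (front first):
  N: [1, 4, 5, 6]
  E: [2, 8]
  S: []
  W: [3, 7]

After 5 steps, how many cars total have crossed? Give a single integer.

Answer: 6

Derivation:
Step 1 [NS]: N:car1-GO,E:wait,S:empty,W:wait | queues: N=3 E=2 S=0 W=2
Step 2 [NS]: N:car4-GO,E:wait,S:empty,W:wait | queues: N=2 E=2 S=0 W=2
Step 3 [NS]: N:car5-GO,E:wait,S:empty,W:wait | queues: N=1 E=2 S=0 W=2
Step 4 [NS]: N:car6-GO,E:wait,S:empty,W:wait | queues: N=0 E=2 S=0 W=2
Step 5 [EW]: N:wait,E:car2-GO,S:wait,W:car3-GO | queues: N=0 E=1 S=0 W=1
Cars crossed by step 5: 6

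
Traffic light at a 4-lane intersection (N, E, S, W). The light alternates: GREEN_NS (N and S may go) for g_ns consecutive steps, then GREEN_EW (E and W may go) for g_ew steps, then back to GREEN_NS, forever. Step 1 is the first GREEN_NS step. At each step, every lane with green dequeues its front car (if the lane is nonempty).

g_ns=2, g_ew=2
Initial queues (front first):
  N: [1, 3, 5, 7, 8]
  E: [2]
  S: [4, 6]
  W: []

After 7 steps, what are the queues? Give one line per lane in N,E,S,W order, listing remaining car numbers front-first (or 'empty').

Step 1 [NS]: N:car1-GO,E:wait,S:car4-GO,W:wait | queues: N=4 E=1 S=1 W=0
Step 2 [NS]: N:car3-GO,E:wait,S:car6-GO,W:wait | queues: N=3 E=1 S=0 W=0
Step 3 [EW]: N:wait,E:car2-GO,S:wait,W:empty | queues: N=3 E=0 S=0 W=0
Step 4 [EW]: N:wait,E:empty,S:wait,W:empty | queues: N=3 E=0 S=0 W=0
Step 5 [NS]: N:car5-GO,E:wait,S:empty,W:wait | queues: N=2 E=0 S=0 W=0
Step 6 [NS]: N:car7-GO,E:wait,S:empty,W:wait | queues: N=1 E=0 S=0 W=0
Step 7 [EW]: N:wait,E:empty,S:wait,W:empty | queues: N=1 E=0 S=0 W=0

N: 8
E: empty
S: empty
W: empty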